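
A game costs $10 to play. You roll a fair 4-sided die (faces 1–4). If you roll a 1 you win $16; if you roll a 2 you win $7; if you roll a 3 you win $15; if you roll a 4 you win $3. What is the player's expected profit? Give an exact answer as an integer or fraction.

E[payout] = (1/4)·3 + (1/4)·7 + (1/4)·15 + (1/4)·16 = 41/4
Expected profit = 41/4 − 10 = 1/4

1/4 dollars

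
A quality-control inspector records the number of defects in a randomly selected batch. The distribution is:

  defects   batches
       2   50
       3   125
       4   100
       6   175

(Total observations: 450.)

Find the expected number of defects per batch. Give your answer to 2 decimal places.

4.28

Total = 450, so P(defects=2) = 50/450, etc.
E[X] = (1/9)·2 + (5/18)·3 + (2/9)·4 + (7/18)·6
     = 77/18 ≈ 4.28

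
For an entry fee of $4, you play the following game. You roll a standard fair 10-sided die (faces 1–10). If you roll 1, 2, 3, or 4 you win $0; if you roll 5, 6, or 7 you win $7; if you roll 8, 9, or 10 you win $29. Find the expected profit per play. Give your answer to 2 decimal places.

$6.80

E[payout] = (2/5)·0 + (3/10)·7 + (3/10)·29 = 54/5
Expected profit = 54/5 − 4 = 34/5 ≈ $6.80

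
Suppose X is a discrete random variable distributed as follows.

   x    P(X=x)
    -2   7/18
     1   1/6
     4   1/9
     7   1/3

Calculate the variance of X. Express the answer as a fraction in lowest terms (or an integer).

E[X] = (7/18)·(-2) + (1/6)·1 + (1/9)·4 + (1/3)·7 = 13/6
E[X²] = (7/18)·4 + (1/6)·1 + (1/9)·16 + (1/3)·49 = 119/6
Var(X) = 119/6 − (13/6)² = 545/36

545/36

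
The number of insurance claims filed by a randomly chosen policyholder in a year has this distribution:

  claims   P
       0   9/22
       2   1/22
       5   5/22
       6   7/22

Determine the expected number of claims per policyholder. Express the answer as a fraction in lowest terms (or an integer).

69/22

E[X] = (9/22)·0 + (1/22)·2 + (5/22)·5 + (7/22)·6
     = 69/22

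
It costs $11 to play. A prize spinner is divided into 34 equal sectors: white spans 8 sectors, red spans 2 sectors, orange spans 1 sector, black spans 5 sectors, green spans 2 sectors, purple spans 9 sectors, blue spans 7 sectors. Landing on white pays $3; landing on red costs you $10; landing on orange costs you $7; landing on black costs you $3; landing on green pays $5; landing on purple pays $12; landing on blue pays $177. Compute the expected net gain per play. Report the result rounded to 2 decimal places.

E[payout] = (8/34)·3 + (2/34)·(-10) + (1/34)·(-7) + (5/34)·(-3) + (2/34)·5 + (9/34)·12 + (7/34)·177 = 1339/34
Expected profit = 1339/34 − 11 = 965/34 ≈ $28.38

$28.38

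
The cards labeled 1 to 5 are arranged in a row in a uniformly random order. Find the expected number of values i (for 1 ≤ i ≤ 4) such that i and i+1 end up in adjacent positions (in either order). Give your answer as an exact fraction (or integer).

For each i ∈ {1,…,4}, let Xᵢ = 1 if i and i+1 are adjacent. P(Xᵢ=1) = 2·(5−1)!/5! = 2/5.
By linearity, E[ΣXᵢ] = (4)·(2/5) = 8/5.

8/5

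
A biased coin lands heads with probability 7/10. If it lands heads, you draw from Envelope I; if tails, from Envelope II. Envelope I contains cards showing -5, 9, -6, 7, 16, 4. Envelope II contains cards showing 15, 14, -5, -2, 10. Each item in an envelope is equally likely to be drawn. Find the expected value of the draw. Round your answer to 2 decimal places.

E[X | Envelope I] = (-5 + 9 − 6 + 7 + 16 + 4)/6 = 25/6
E[X | Envelope II] = (15 + 14 − 5 − 2 + 10)/5 = 32/5
E[X] = (7/10)·25/6 + (3/10)·32/5 = 1451/300 ≈ 4.84

4.84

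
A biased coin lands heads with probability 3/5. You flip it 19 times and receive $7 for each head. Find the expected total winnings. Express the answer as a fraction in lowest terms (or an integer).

E[#heads] = 19·3/5 = 57/5 (linearity over flips).
E[winnings] = 7·57/5 = 399/5.

399/5 dollars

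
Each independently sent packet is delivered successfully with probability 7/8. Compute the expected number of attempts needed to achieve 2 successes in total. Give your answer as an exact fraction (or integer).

16/7

By linearity (sum of 2 independent geometric waits), E[trials] = 2/p = 2/(7/8) = 16/7.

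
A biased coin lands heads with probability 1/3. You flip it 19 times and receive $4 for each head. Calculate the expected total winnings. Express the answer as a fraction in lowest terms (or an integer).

76/3 dollars

E[#heads] = 19·1/3 = 19/3 (linearity over flips).
E[winnings] = 4·19/3 = 76/3.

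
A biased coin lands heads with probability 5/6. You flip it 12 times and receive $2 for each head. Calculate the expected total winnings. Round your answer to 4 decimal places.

E[#heads] = 12·5/6 = 10 (linearity over flips).
E[winnings] = 2·10 = 20.
≈ 20.0000

$20.0000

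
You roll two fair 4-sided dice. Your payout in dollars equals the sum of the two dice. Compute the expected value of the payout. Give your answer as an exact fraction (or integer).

$5

Distribution of the sum of the two dice: 2 w.p. 1/16, 3 w.p. 1/8, 4 w.p. 3/16, 5 w.p. 1/4, 6 w.p. 3/16, 7 w.p. 1/8, …
E[payout] = (1/16)·2 + (1/8)·3 + (3/16)·4 + (1/4)·5 + (3/16)·6 + (1/8)·7 + (1/16)·8 = 5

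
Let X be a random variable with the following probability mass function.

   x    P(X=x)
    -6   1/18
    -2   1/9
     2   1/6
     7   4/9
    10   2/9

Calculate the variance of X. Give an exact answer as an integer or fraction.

E[X] = (1/18)·(-6) + (1/9)·(-2) + (1/6)·2 + (4/9)·7 + (2/9)·10 = 46/9
E[X²] = (1/18)·36 + (1/9)·4 + (1/6)·4 + (4/9)·49 + (2/9)·100 = 424/9
Var(X) = 424/9 − (46/9)² = 1700/81

1700/81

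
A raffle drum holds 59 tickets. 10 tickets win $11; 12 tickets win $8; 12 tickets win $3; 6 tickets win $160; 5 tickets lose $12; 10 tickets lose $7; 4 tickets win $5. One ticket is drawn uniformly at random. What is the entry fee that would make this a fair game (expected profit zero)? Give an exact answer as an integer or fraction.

E[payout] = (10/59)·11 + (12/59)·8 + (12/59)·3 + (6/59)·160 + (5/59)·(-12) + (10/59)·(-7) + (4/59)·5 = 1092/59
Fair fee = E[payout] = 1092/59

1092/59 dollars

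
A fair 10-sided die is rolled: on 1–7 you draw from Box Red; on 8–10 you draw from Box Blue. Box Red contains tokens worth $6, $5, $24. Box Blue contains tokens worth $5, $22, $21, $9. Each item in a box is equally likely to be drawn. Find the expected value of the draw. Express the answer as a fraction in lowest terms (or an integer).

E[X | Box Red] = (6 + 5 + 24)/3 = 35/3
E[X | Box Blue] = (5 + 22 + 21 + 9)/4 = 57/4
E[X] = (7/10)·35/3 + (3/10)·57/4 = 1493/120

1493/120 dollars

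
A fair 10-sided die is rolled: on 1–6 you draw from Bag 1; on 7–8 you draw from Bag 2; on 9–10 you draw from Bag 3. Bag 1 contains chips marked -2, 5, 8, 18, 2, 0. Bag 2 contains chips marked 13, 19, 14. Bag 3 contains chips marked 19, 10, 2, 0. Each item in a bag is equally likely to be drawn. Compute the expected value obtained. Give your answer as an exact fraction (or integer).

E[X | Bag 1] = (-2 + 5 + 8 + 18 + 2 + 0)/6 = 31/6
E[X | Bag 2] = (13 + 19 + 14)/3 = 46/3
E[X | Bag 3] = (19 + 10 + 2 + 0)/4 = 31/4
E[X] = (3/5)·31/6 + (1/5)·46/3 + (1/5)·31/4 = 463/60

463/60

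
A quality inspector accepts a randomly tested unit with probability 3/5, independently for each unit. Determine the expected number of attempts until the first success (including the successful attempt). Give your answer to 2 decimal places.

For a geometric distribution, E[trials] = 1/p = 1/(3/5) = 5/3.
≈ 1.67

1.67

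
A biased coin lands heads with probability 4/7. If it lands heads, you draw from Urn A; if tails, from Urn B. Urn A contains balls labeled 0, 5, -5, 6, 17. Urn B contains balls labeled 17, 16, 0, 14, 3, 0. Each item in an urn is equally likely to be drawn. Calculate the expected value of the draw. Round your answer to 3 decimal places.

6.200

E[X | Urn A] = (0 + 5 − 5 + 6 + 17)/5 = 23/5
E[X | Urn B] = (17 + 16 + 0 + 14 + 3 + 0)/6 = 25/3
E[X] = (4/7)·23/5 + (3/7)·25/3 = 31/5 ≈ 6.200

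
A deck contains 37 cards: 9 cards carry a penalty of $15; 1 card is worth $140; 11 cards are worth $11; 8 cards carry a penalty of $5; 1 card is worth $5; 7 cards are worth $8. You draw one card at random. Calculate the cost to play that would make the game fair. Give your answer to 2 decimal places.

$3.97

E[payout] = (9/37)·(-15) + (1/37)·140 + (11/37)·11 + (8/37)·(-5) + (1/37)·5 + (7/37)·8 = 147/37
Fair fee = E[payout] = 147/37 ≈ $3.97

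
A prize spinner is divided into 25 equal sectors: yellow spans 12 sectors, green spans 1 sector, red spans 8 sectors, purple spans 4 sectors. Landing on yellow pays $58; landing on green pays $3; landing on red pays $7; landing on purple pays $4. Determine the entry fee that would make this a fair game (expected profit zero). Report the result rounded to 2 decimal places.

$30.84

E[payout] = (12/25)·58 + (1/25)·3 + (8/25)·7 + (4/25)·4 = 771/25
Fair fee = E[payout] = 771/25 ≈ $30.84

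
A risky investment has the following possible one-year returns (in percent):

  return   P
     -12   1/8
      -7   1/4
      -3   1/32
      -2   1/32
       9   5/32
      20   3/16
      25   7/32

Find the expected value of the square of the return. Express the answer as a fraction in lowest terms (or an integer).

8161/32

E[X²] = (1/8)·144 + (1/4)·49 + (1/32)·9 + (1/32)·4 + (5/32)·81 + (3/16)·400 + (7/32)·625
     = 8161/32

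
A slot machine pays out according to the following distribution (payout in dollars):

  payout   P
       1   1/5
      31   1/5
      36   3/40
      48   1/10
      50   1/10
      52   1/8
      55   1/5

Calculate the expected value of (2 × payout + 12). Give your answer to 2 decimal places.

E[2x+12] = (1/5)·14 + (1/5)·74 + (3/40)·84 + (1/10)·108 + (1/10)·112 + (1/8)·116 + (1/5)·122
     = 424/5 ≈ 84.80

84.80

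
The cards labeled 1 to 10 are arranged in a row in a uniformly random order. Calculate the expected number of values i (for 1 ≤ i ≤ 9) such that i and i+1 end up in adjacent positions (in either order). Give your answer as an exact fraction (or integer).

9/5

For each i ∈ {1,…,9}, let Xᵢ = 1 if i and i+1 are adjacent. P(Xᵢ=1) = 2·(10−1)!/10! = 2/10.
By linearity, E[ΣXᵢ] = (9)·(2/10) = 9/5.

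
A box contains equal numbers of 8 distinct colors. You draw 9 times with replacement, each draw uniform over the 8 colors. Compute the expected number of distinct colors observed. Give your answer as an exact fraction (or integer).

Let Xⱼ=1 if type j appears at least once. P(Xⱼ=1) = 1 − ((8−1)/8)^9 = 93864121/134217728.
E[#distinct] = 8·93864121/134217728 = 93864121/16777216.

93864121/16777216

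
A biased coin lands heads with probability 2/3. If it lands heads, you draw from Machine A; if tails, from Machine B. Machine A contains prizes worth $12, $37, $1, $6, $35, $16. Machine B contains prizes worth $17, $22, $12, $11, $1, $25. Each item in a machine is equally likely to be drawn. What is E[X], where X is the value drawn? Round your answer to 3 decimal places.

$16.778

E[X | Machine A] = (12 + 37 + 1 + 6 + 35 + 16)/6 = 107/6
E[X | Machine B] = (17 + 22 + 12 + 11 + 1 + 25)/6 = 44/3
E[X] = (2/3)·107/6 + (1/3)·44/3 = 151/9 ≈ 16.778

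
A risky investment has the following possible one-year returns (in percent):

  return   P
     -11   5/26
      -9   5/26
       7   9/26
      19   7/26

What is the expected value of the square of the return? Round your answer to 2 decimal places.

153.00

E[X²] = (5/26)·121 + (5/26)·81 + (9/26)·49 + (7/26)·361
     = 153 ≈ 153.00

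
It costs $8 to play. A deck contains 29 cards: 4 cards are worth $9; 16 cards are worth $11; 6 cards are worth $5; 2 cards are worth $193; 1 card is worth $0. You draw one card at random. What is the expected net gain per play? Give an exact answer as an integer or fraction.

E[payout] = (4/29)·9 + (16/29)·11 + (6/29)·5 + (2/29)·193 + (1/29)·0 = 628/29
Expected profit = 628/29 − 8 = 396/29

396/29 dollars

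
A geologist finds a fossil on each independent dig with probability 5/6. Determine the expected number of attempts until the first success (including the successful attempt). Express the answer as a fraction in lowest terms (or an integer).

6/5

For a geometric distribution, E[trials] = 1/p = 1/(5/6) = 6/5.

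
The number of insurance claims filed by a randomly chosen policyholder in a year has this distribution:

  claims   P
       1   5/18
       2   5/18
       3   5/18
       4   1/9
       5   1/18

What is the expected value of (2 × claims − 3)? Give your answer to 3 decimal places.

1.778

E[2x-3] = (5/18)·(-1) + (5/18)·1 + (5/18)·3 + (1/9)·5 + (1/18)·7
     = 16/9 ≈ 1.778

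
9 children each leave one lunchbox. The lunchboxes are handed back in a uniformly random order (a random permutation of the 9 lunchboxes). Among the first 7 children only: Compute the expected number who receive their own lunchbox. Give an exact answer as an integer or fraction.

7/9

Let Xᵢ = 1 if person i gets their own lunchbox. For each i, P(Xᵢ=1) = 1/9.
By linearity of expectation, E[X₁+…+X_7] = 7·(1/9) = 7/9.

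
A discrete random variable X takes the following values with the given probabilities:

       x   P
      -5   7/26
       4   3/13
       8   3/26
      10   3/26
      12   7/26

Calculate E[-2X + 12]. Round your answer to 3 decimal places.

2.231

E[-2x+12] = (7/26)·22 + (3/13)·4 + (3/26)·(-4) + (3/26)·(-8) + (7/26)·(-12)
     = 29/13 ≈ 2.231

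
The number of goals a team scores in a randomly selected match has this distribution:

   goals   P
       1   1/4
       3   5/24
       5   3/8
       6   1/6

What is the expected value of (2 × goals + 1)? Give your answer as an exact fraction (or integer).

17/2

E[2x+1] = (1/4)·3 + (5/24)·7 + (3/8)·11 + (1/6)·13
     = 17/2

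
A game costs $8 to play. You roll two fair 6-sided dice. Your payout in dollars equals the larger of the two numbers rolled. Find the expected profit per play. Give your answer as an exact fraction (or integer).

-127/36 dollars

Distribution of the larger of the two numbers rolled: 1 w.p. 1/36, 2 w.p. 1/12, 3 w.p. 5/36, 4 w.p. 7/36, 5 w.p. 1/4, 6 w.p. 11/36
E[payout] = (1/36)·1 + (1/12)·2 + (5/36)·3 + (7/36)·4 + (1/4)·5 + (11/36)·6 = 161/36
Expected profit = 161/36 − 8 = -127/36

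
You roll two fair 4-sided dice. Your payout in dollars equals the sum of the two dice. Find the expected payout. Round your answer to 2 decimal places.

$5.00

Distribution of the sum of the two dice: 2 w.p. 1/16, 3 w.p. 1/8, 4 w.p. 3/16, 5 w.p. 1/4, 6 w.p. 3/16, 7 w.p. 1/8, …
E[payout] = (1/16)·2 + (1/8)·3 + (3/16)·4 + (1/4)·5 + (3/16)·6 + (1/8)·7 + (1/16)·8 = 5
≈ $5.00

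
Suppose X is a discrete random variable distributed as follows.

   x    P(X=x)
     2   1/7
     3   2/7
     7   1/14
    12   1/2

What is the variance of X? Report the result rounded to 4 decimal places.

20.2296

E[X] = (1/7)·2 + (2/7)·3 + (1/14)·7 + (1/2)·12 = 107/14
E[X²] = (1/7)·4 + (2/7)·9 + (1/14)·49 + (1/2)·144 = 1101/14
Var(X) = 1101/14 − (107/14)² = 3965/196 ≈ 20.2296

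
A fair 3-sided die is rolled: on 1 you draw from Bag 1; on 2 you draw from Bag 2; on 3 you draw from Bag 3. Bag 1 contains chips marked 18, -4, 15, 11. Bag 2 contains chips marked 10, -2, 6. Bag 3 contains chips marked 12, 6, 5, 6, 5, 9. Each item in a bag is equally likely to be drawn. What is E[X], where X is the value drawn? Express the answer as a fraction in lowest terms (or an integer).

E[X | Bag 1] = (18 − 4 + 15 + 11)/4 = 10
E[X | Bag 2] = (10 − 2 + 6)/3 = 14/3
E[X | Bag 3] = (12 + 6 + 5 + 6 + 5 + 9)/6 = 43/6
E[X] = (1/3)·10 + (1/3)·14/3 + (1/3)·43/6 = 131/18

131/18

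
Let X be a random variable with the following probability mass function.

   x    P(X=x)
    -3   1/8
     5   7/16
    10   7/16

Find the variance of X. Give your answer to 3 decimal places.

17.527

E[X] = (1/8)·(-3) + (7/16)·5 + (7/16)·10 = 99/16
E[X²] = (1/8)·9 + (7/16)·25 + (7/16)·100 = 893/16
Var(X) = 893/16 − (99/16)² = 4487/256 ≈ 17.527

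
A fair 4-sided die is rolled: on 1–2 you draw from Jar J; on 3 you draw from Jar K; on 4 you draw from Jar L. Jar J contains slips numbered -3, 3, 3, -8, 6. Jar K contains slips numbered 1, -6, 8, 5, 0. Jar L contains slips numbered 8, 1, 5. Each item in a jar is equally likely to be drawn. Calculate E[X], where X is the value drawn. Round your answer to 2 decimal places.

E[X | Jar J] = (-3 + 3 + 3 − 8 + 6)/5 = 1/5
E[X | Jar K] = (1 − 6 + 8 + 5 + 0)/5 = 8/5
E[X | Jar L] = (8 + 1 + 5)/3 = 14/3
E[X] = (1/2)·1/5 + (1/4)·8/5 + (1/4)·14/3 = 5/3 ≈ 1.67

1.67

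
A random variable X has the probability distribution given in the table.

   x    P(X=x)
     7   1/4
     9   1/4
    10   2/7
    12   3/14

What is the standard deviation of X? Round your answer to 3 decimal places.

E[X] = 66/7, E[X²] = 1287/14
Var(X) = E[X²] − (E[X])² = 1287/14 − 4356/49 = 297/98
SD(X) = √(297/98) ≈ 1.741

1.741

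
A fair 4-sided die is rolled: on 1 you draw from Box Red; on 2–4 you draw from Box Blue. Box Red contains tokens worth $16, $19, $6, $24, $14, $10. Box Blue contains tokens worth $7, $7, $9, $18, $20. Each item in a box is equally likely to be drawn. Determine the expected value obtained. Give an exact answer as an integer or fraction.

1543/120 dollars

E[X | Box Red] = (16 + 19 + 6 + 24 + 14 + 10)/6 = 89/6
E[X | Box Blue] = (7 + 7 + 9 + 18 + 20)/5 = 61/5
E[X] = (1/4)·89/6 + (3/4)·61/5 = 1543/120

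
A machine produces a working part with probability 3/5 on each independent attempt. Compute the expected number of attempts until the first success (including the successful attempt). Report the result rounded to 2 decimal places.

1.67

For a geometric distribution, E[trials] = 1/p = 1/(3/5) = 5/3.
≈ 1.67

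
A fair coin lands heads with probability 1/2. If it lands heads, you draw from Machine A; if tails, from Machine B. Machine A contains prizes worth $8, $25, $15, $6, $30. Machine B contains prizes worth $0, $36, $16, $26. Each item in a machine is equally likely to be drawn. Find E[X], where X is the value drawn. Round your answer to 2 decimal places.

E[X | Machine A] = (8 + 25 + 15 + 6 + 30)/5 = 84/5
E[X | Machine B] = (0 + 36 + 16 + 26)/4 = 39/2
E[X] = (1/2)·84/5 + (1/2)·39/2 = 363/20 ≈ 18.15

$18.15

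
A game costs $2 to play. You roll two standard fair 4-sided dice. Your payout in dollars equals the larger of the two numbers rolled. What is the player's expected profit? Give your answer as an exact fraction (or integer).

9/8 dollars

Distribution of the larger of the two numbers rolled: 1 w.p. 1/16, 2 w.p. 3/16, 3 w.p. 5/16, 4 w.p. 7/16
E[payout] = (1/16)·1 + (3/16)·2 + (5/16)·3 + (7/16)·4 = 25/8
Expected profit = 25/8 − 2 = 9/8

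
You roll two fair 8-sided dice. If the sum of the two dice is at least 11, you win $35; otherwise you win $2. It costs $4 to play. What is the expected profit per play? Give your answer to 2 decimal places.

$8.83

E[payout] = (43/64)·2 + (21/64)·35 = 821/64
Expected profit = 821/64 − 4 = 565/64 ≈ $8.83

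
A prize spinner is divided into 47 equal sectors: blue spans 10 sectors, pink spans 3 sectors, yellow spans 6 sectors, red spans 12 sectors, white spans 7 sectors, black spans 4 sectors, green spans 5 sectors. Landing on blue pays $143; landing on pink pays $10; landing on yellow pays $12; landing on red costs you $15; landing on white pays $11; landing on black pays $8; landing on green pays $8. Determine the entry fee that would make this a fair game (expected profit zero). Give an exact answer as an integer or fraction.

1501/47 dollars

E[payout] = (10/47)·143 + (3/47)·10 + (6/47)·12 + (12/47)·(-15) + (7/47)·11 + (4/47)·8 + (5/47)·8 = 1501/47
Fair fee = E[payout] = 1501/47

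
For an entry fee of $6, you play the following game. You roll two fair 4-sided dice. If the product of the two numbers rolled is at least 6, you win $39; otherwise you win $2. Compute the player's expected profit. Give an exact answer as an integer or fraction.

E[payout] = (1/2)·2 + (1/2)·39 = 41/2
Expected profit = 41/2 − 6 = 29/2

29/2 dollars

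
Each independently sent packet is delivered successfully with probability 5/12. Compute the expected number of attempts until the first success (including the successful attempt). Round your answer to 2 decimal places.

For a geometric distribution, E[trials] = 1/p = 1/(5/12) = 12/5.
≈ 2.40

2.40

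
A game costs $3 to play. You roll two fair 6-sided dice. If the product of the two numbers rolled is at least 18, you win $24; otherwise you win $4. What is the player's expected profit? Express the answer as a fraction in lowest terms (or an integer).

59/9 dollars

E[payout] = (13/18)·4 + (5/18)·24 = 86/9
Expected profit = 86/9 − 3 = 59/9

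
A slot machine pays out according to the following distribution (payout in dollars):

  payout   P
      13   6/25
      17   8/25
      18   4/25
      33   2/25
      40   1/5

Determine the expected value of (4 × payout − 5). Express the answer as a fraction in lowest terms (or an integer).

2083/25

E[4x-5] = (6/25)·47 + (8/25)·63 + (4/25)·67 + (2/25)·127 + (1/5)·155
     = 2083/25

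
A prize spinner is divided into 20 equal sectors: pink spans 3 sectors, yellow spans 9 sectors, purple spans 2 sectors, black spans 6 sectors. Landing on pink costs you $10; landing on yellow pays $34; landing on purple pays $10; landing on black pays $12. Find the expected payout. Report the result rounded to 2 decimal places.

$18.40

E[payout] = (3/20)·(-10) + (9/20)·34 + (2/20)·10 + (6/20)·12 = 92/5
≈ $18.40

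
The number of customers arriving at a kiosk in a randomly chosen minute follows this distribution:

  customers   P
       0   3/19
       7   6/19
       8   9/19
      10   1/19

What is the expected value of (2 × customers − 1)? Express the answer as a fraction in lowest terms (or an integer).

E[2x-1] = (3/19)·(-1) + (6/19)·13 + (9/19)·15 + (1/19)·19
     = 229/19

229/19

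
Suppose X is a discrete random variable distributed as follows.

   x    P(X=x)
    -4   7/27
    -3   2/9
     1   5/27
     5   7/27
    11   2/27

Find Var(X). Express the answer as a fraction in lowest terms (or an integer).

15620/729

E[X] = (7/27)·(-4) + (2/9)·(-3) + (5/27)·1 + (7/27)·5 + (2/27)·11 = 16/27
E[X²] = (7/27)·16 + (2/9)·9 + (5/27)·1 + (7/27)·25 + (2/27)·121 = 196/9
Var(X) = 196/9 − (16/27)² = 15620/729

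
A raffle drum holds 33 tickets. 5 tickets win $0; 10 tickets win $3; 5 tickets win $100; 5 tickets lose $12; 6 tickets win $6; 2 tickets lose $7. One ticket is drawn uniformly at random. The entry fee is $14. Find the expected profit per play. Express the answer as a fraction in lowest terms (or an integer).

E[payout] = (5/33)·0 + (10/33)·3 + (5/33)·100 + (5/33)·(-12) + (6/33)·6 + (2/33)·(-7) = 164/11
Expected profit = 164/11 − 14 = 10/11

10/11 dollars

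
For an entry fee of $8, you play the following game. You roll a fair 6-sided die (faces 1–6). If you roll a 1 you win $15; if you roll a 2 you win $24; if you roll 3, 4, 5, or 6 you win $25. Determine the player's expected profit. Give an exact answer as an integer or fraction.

91/6 dollars

E[payout] = (1/6)·15 + (1/6)·24 + (2/3)·25 = 139/6
Expected profit = 139/6 − 8 = 91/6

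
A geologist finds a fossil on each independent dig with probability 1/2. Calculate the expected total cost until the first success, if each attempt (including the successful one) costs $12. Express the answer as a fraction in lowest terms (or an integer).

$24

E[#attempts] = 1/p = 2; E[cost] = 12·2 = 24.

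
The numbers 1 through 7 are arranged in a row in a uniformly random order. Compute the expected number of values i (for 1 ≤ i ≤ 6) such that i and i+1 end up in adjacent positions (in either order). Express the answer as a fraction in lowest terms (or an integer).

For each i ∈ {1,…,6}, let Xᵢ = 1 if i and i+1 are adjacent. P(Xᵢ=1) = 2·(7−1)!/7! = 2/7.
By linearity, E[ΣXᵢ] = (6)·(2/7) = 12/7.

12/7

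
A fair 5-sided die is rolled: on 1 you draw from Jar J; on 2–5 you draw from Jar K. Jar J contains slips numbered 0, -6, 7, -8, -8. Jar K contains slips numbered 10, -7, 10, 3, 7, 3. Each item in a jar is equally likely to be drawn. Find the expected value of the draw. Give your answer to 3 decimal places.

E[X | Jar J] = (0 − 6 + 7 − 8 − 8)/5 = -3
E[X | Jar K] = (10 − 7 + 10 + 3 + 7 + 3)/6 = 13/3
E[X] = (1/5)·(-3) + (4/5)·13/3 = 43/15 ≈ 2.867

2.867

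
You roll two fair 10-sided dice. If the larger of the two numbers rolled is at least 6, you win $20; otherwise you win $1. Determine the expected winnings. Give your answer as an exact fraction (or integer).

E[payout] = (1/4)·1 + (3/4)·20 = 61/4

61/4 dollars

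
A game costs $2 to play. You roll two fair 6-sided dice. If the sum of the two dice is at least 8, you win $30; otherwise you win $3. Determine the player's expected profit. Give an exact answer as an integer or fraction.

E[payout] = (7/12)·3 + (5/12)·30 = 57/4
Expected profit = 57/4 − 2 = 49/4

49/4 dollars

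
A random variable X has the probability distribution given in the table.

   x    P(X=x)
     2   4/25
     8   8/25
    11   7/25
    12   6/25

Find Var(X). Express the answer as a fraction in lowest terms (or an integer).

7134/625

E[X] = (4/25)·2 + (8/25)·8 + (7/25)·11 + (6/25)·12 = 221/25
E[X²] = (4/25)·4 + (8/25)·64 + (7/25)·121 + (6/25)·144 = 2239/25
Var(X) = 2239/25 − (221/25)² = 7134/625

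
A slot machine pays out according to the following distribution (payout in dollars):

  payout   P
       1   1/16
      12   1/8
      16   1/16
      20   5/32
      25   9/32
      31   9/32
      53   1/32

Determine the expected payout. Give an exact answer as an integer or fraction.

739/32 dollars

E[X] = (1/16)·1 + (1/8)·12 + (1/16)·16 + (5/32)·20 + (9/32)·25 + (9/32)·31 + (1/32)·53
     = 739/32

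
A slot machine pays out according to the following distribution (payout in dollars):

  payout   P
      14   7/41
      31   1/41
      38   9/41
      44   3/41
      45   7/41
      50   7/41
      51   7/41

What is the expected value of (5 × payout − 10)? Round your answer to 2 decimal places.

188.17

E[5x-10] = (7/41)·60 + (1/41)·145 + (9/41)·180 + (3/41)·210 + (7/41)·215 + (7/41)·240 + (7/41)·245
     = 7715/41 ≈ 188.17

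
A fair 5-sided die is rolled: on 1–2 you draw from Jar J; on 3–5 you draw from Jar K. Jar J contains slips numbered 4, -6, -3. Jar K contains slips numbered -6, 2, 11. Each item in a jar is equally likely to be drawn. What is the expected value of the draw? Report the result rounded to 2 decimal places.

0.73

E[X | Jar J] = (4 − 6 − 3)/3 = -5/3
E[X | Jar K] = (-6 + 2 + 11)/3 = 7/3
E[X] = (2/5)·(-5/3) + (3/5)·7/3 = 11/15 ≈ 0.73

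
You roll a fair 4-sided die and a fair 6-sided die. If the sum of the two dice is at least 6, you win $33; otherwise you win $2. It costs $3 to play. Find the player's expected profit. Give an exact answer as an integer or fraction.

205/12 dollars

E[payout] = (5/12)·2 + (7/12)·33 = 241/12
Expected profit = 241/12 − 3 = 205/12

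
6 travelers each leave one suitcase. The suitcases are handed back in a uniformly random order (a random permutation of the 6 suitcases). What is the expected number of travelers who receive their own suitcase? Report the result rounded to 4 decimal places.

Let Xᵢ = 1 if person i gets their own suitcase. For each i, P(Xᵢ=1) = 1/6.
By linearity of expectation, E[X₁+…+X_6] = 6·(1/6) = 1.
≈ 1.0000

1.0000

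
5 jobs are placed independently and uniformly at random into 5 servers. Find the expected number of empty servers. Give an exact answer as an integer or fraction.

1024/625

Let Xⱼ=1 if server j is empty. P(Xⱼ=1) = ((5-1)/5)^5 = 1024/3125.
By linearity, E[#empty] = 5·1024/3125 = 1024/625.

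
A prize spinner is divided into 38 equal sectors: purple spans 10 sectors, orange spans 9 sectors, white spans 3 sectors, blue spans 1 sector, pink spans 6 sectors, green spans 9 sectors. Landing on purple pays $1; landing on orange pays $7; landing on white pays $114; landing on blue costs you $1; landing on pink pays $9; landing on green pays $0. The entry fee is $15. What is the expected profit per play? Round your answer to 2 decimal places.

-$2.68

E[payout] = (10/38)·1 + (9/38)·7 + (3/38)·114 + (1/38)·(-1) + (6/38)·9 + (9/38)·0 = 234/19
Expected profit = 234/19 − 15 = -51/19 ≈ -$2.68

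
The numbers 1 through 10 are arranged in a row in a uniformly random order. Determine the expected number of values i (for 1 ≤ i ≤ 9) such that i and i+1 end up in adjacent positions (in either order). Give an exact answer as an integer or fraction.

For each i ∈ {1,…,9}, let Xᵢ = 1 if i and i+1 are adjacent. P(Xᵢ=1) = 2·(10−1)!/10! = 2/10.
By linearity, E[ΣXᵢ] = (9)·(2/10) = 9/5.

9/5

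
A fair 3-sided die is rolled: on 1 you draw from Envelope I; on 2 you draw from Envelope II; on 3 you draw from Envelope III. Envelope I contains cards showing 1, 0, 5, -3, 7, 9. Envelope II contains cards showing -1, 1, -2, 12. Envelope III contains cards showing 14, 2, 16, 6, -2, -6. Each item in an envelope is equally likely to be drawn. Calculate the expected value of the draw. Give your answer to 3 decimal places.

E[X | Envelope I] = (1 + 0 + 5 − 3 + 7 + 9)/6 = 19/6
E[X | Envelope II] = (-1 + 1 − 2 + 12)/4 = 5/2
E[X | Envelope III] = (14 + 2 + 16 + 6 − 2 − 6)/6 = 5
E[X] = (1/3)·19/6 + (1/3)·5/2 + (1/3)·5 = 32/9 ≈ 3.556

3.556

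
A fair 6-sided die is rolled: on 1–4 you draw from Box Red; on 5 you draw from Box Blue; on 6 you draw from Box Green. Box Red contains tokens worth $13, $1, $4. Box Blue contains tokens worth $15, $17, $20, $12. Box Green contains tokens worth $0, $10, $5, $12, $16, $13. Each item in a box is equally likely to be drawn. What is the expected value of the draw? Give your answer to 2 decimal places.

E[X | Box Red] = (13 + 1 + 4)/3 = 6
E[X | Box Blue] = (15 + 17 + 20 + 12)/4 = 16
E[X | Box Green] = (0 + 10 + 5 + 12 + 16 + 13)/6 = 28/3
E[X] = (2/3)·6 + (1/6)·16 + (1/6)·28/3 = 74/9 ≈ 8.22

$8.22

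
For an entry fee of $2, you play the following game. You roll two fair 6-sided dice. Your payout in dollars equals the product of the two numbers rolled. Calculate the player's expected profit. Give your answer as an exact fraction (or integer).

Distribution of the product of the two numbers rolled: 1 w.p. 1/36, 2 w.p. 1/18, 3 w.p. 1/18, 4 w.p. 1/12, 5 w.p. 1/18, 6 w.p. 1/9, …
E[payout] = (1/36)·1 + (1/18)·2 + (1/18)·3 + (1/12)·4 + (1/18)·5 + (1/9)·6 + (1/18)·8 + (1/36)·9 + (1/18)·10 + (1/9)·12 + (1/18)·15 + (1/36)·16 + (1/18)·18 + (1/18)·20 + (1/18)·24 + (1/36)·25 + (1/18)·30 + (1/36)·36 = 49/4
Expected profit = 49/4 − 2 = 41/4

41/4 dollars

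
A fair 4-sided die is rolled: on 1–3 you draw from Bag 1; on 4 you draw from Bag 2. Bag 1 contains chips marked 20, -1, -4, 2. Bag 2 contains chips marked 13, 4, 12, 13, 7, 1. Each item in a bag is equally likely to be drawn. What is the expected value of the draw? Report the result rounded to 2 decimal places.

E[X | Bag 1] = (20 − 1 − 4 + 2)/4 = 17/4
E[X | Bag 2] = (13 + 4 + 12 + 13 + 7 + 1)/6 = 25/3
E[X] = (3/4)·17/4 + (1/4)·25/3 = 253/48 ≈ 5.27

5.27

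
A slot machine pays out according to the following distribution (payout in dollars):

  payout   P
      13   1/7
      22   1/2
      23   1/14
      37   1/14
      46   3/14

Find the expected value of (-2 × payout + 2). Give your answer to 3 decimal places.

E[-2x+2] = (1/7)·(-24) + (1/2)·(-42) + (1/14)·(-44) + (1/14)·(-72) + (3/14)·(-90)
     = -52 ≈ -52.000

-52.000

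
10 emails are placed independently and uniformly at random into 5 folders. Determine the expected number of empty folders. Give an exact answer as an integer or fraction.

Let Xⱼ=1 if folder j is empty. P(Xⱼ=1) = ((5-1)/5)^10 = 1048576/9765625.
By linearity, E[#empty] = 5·1048576/9765625 = 1048576/1953125.

1048576/1953125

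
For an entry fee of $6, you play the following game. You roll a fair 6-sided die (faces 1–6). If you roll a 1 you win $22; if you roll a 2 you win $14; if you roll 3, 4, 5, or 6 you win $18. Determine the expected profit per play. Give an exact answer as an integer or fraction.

E[payout] = (1/6)·14 + (2/3)·18 + (1/6)·22 = 18
Expected profit = 18 − 6 = 12

$12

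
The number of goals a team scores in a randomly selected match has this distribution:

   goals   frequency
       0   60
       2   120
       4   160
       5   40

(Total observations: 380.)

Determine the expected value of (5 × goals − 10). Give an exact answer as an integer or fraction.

80/19

Total = 380, so P(goals=0) = 60/380, etc.
E[5x-10] = (3/19)·(-10) + (6/19)·0 + (8/19)·10 + (2/19)·15
     = 80/19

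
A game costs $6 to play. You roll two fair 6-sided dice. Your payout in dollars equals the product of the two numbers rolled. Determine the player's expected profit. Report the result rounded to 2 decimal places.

$6.25

Distribution of the product of the two numbers rolled: 1 w.p. 1/36, 2 w.p. 1/18, 3 w.p. 1/18, 4 w.p. 1/12, 5 w.p. 1/18, 6 w.p. 1/9, …
E[payout] = (1/36)·1 + (1/18)·2 + (1/18)·3 + (1/12)·4 + (1/18)·5 + (1/9)·6 + (1/18)·8 + (1/36)·9 + (1/18)·10 + (1/9)·12 + (1/18)·15 + (1/36)·16 + (1/18)·18 + (1/18)·20 + (1/18)·24 + (1/36)·25 + (1/18)·30 + (1/36)·36 = 49/4
Expected profit = 49/4 − 6 = 25/4 ≈ $6.25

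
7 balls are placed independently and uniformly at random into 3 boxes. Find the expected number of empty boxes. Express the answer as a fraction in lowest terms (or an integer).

128/729

Let Xⱼ=1 if box j is empty. P(Xⱼ=1) = ((3-1)/3)^7 = 128/2187.
By linearity, E[#empty] = 3·128/2187 = 128/729.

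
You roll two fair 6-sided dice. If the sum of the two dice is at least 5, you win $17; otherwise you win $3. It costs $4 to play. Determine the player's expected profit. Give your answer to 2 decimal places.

$10.67

E[payout] = (1/6)·3 + (5/6)·17 = 44/3
Expected profit = 44/3 − 4 = 32/3 ≈ $10.67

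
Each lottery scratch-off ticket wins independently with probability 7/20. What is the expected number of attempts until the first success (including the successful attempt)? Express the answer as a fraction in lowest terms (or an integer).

20/7

For a geometric distribution, E[trials] = 1/p = 1/(7/20) = 20/7.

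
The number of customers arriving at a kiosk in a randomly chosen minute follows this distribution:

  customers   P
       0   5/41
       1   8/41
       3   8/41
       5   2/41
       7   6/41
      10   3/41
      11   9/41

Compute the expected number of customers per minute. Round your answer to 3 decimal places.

E[X] = (5/41)·0 + (8/41)·1 + (8/41)·3 + (2/41)·5 + (6/41)·7 + (3/41)·10 + (9/41)·11
     = 213/41 ≈ 5.195

5.195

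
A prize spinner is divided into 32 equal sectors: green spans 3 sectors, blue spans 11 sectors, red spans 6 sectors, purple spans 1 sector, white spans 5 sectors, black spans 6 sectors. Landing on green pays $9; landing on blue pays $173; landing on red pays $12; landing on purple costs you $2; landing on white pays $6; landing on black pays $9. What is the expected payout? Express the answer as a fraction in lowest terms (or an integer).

E[payout] = (3/32)·9 + (11/32)·173 + (6/32)·12 + (1/32)·(-2) + (5/32)·6 + (6/32)·9 = 521/8

521/8 dollars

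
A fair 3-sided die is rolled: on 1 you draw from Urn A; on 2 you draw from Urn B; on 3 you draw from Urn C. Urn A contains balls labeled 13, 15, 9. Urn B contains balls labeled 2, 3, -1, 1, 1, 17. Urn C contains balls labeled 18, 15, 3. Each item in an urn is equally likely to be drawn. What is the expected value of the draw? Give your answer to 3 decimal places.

9.389

E[X | Urn A] = (13 + 15 + 9)/3 = 37/3
E[X | Urn B] = (2 + 3 − 1 + 1 + 1 + 17)/6 = 23/6
E[X | Urn C] = (18 + 15 + 3)/3 = 12
E[X] = (1/3)·37/3 + (1/3)·23/6 + (1/3)·12 = 169/18 ≈ 9.389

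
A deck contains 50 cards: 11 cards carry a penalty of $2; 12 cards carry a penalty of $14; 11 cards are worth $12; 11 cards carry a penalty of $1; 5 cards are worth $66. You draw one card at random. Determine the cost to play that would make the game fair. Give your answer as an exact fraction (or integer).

E[payout] = (11/50)·(-2) + (12/50)·(-14) + (11/50)·12 + (11/50)·(-1) + (5/50)·66 = 261/50
Fair fee = E[payout] = 261/50

261/50 dollars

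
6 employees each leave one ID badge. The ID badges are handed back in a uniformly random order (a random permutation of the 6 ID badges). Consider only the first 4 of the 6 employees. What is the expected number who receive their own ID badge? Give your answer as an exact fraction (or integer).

2/3

Let Xᵢ = 1 if person i gets their own ID badge. For each i, P(Xᵢ=1) = 1/6.
By linearity of expectation, E[X₁+…+X_4] = 4·(1/6) = 2/3.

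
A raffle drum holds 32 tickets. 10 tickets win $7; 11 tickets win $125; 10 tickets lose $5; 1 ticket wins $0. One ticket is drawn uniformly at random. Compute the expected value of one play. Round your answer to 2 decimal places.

E[payout] = (10/32)·7 + (11/32)·125 + (10/32)·(-5) + (1/32)·0 = 1395/32
≈ $43.59

$43.59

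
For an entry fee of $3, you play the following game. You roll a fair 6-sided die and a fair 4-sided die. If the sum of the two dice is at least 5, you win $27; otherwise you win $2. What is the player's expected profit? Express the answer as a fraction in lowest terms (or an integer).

E[payout] = (1/4)·2 + (3/4)·27 = 83/4
Expected profit = 83/4 − 3 = 71/4

71/4 dollars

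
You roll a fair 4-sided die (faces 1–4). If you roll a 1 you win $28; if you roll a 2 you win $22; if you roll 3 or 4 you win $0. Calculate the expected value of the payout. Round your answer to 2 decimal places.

E[payout] = (1/2)·0 + (1/4)·22 + (1/4)·28 = 25/2
≈ $12.50

$12.50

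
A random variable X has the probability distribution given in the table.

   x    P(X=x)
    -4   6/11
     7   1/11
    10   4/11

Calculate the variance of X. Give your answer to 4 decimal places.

45.1736

E[X] = (6/11)·(-4) + (1/11)·7 + (4/11)·10 = 23/11
E[X²] = (6/11)·16 + (1/11)·49 + (4/11)·100 = 545/11
Var(X) = 545/11 − (23/11)² = 5466/121 ≈ 45.1736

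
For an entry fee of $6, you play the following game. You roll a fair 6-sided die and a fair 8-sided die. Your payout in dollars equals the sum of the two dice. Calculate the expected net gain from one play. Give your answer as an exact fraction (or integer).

$2

Distribution of the sum of the two dice: 2 w.p. 1/48, 3 w.p. 1/24, 4 w.p. 1/16, 5 w.p. 1/12, 6 w.p. 5/48, 7 w.p. 1/8, …
E[payout] = (1/48)·2 + (1/24)·3 + (1/16)·4 + (1/12)·5 + (5/48)·6 + (1/8)·7 + (1/8)·8 + (1/8)·9 + (5/48)·10 + (1/12)·11 + (1/16)·12 + (1/24)·13 + (1/48)·14 = 8
Expected profit = 8 − 6 = 2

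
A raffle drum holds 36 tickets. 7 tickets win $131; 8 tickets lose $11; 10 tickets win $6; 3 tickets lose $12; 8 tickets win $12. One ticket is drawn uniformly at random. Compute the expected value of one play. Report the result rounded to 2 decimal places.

E[payout] = (7/36)·131 + (8/36)·(-11) + (10/36)·6 + (3/36)·(-12) + (8/36)·12 = 949/36
≈ $26.36

$26.36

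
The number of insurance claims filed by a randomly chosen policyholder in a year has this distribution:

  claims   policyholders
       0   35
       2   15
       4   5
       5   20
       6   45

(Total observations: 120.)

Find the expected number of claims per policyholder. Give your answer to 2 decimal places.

3.50

Total = 120, so P(claims=0) = 35/120, etc.
E[X] = (7/24)·0 + (1/8)·2 + (1/24)·4 + (1/6)·5 + (3/8)·6
     = 7/2 ≈ 3.50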